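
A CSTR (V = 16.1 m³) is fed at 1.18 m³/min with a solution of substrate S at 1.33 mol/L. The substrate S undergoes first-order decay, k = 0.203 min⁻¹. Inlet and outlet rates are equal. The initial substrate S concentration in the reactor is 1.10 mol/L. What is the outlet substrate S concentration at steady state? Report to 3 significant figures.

Species balance: V dC/dt = Q C_in − Q C − k V C.
Steady state (dC/dt = 0): C_ss = Q C_in/(Q + kV) = C_in/(1 + kV/Q).
C_ss = 1.18·1.33/(1.18 + 0.203·16.1) = 1.5694/4.4483 = 0.35281 mol/L.

0.353 mol/L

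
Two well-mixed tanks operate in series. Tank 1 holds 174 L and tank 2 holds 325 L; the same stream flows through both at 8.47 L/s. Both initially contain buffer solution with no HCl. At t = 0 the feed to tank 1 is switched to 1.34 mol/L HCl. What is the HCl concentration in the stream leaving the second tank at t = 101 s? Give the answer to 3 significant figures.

Time constants: τᵢ = Vᵢ/Q for each well-mixed tank.
τ₁ = 174/8.47 = 20.543 s; τ₂ = 325/8.47 = 38.371 s.
Solving the cascade with C₁(0)=C₂(0)=0 gives C₂(t) = C_in[1 − (τ₁ e^(−t/τ₁) − τ₂ e^(−t/τ₂))/(τ₁ − τ₂)].
At t = 101: e^(−t/τ₁) = 0.0073248, e^(−t/τ₂) = 0.071919.
C₂ = 1.34·[1 − (20.543·0.0073248 − 38.371·0.071919)/(-17.828)] = 1.34·0.85365 = 1.1439 mol/L.

1.14 mol/L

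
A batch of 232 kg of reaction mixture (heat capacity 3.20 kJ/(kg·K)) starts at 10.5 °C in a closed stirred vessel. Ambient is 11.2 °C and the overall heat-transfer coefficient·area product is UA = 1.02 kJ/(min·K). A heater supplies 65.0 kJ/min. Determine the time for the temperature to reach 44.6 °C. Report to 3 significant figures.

548 min

First-law balance (no shaft work): M c_p dT/dt = −UA(T − T_amb) + Q̇.
τ = M c_p/UA = 727.84 min; T_ss = T_amb + Q̇/UA = 11.2 + 65.0/1.02 = 74.925 °C.
T(t) = T_ss + (T₀ − T_ss)e^(−t/τ); set T = 44.6:
t = −τ ln[(T − T_ss)/(T₀ − T_ss)] = −727.84 · ln(0.47071) = 548.44 min.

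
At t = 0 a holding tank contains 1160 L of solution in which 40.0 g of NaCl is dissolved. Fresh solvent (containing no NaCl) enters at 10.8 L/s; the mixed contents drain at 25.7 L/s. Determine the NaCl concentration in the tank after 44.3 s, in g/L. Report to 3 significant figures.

Total volume: dV/dt = Q_in − Q_out = -14.900 L/s, so V(t) = 1160 − 14.900 t and V(44.3) = 499.93 L.
No NaCl enters, so dm/dt = −Q_out · (m/V).
Separate: dm/m = −Q_out dt/V(t) ⇒ ln(m/m₀) = −(Q_out/(Q_in−Q_out)) ln(V/V₀).
m = m₀ (V₀/V)^(Q_out/(Q_in−Q_out)) = 40.0 × (1160/499.93)^(-1.7248) = 9.3659 g.
C = m/V = 9.3659/499.93 = 0.018734 g/L.

0.0187 g/L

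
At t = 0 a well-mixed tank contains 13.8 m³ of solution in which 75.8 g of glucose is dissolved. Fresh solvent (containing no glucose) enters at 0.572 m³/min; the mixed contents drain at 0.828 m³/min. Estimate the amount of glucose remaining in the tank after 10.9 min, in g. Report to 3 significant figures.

Let m(t) be the amount of glucose. Volume: V(t) = V₀ + (Q_in − Q_out) t = 13.8 − 0.25600 t; V(10.9) = 11.010 m³.
No glucose enters, so dm/dt = −Q_out · (m/V).
dm/m = −Q_out dt/(V₀ − 0.25600 t); integrating gives ln(m/m₀) = −(Q_out/(Q_in−Q_out)) ln(V/V₀).
m = m₀ (V₀/V)^(Q_out/(Q_in−Q_out)) = 75.8 × (13.8/11.010)^(-3.2344) = 36.505 g.

36.5 g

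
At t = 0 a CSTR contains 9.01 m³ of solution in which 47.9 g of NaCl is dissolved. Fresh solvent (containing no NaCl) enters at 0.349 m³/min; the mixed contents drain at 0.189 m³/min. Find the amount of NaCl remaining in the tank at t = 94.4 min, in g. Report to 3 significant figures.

15.0 g

Let m(t) be the amount of NaCl. Volume: V(t) = V₀ + (Q_in − Q_out) t = 9.01 + 0.16000 t; V(94.4) = 24.114 m³.
No NaCl enters, so dm/dt = −Q_out · (m/V).
Separate: dm/m = −Q_out dt/V(t) ⇒ ln(m/m₀) = −(Q_out/(Q_in−Q_out)) ln(V/V₀).
m = m₀ (V₀/V)^(Q_out/(Q_in−Q_out)) = 47.9 × (9.01/24.114)^(1.1813) = 14.973 g.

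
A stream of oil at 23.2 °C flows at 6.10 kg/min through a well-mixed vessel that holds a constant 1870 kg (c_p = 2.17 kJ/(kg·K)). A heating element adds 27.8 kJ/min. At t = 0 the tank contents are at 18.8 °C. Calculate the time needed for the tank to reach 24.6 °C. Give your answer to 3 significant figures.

683 min

M c_p dT/dt = ṁ c_p (T_in − T) + Q̇.
τ = M/ṁ = 306.56 min; T_ss = T_in + Q̇/(ṁ c_p) = 25.300 °C.
T(t) = T_ss + (T₀ − T_ss) e^(−t/τ). Set T = 24.6:
e^(−t/τ) = (24.6 − 25.300)/(18.8 − 25.300) = 0.10772
t = −306.56 · ln(0.10772) = 683.09 min.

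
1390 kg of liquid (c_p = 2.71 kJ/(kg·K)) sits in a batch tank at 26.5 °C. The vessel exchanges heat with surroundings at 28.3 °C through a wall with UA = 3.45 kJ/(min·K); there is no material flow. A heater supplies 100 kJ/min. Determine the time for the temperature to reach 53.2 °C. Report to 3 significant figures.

2210 min

Heat balance on the well-mixed liquid: M c_p dT/dt = −UA(T − T_amb) + Q̇.
τ = M c_p/UA = 1091.9 min; T_ss = T_amb + Q̇/UA = 28.3 + 100/3.45 = 57.286 °C.
T(t) = T_ss + (T₀ − T_ss)e^(−t/τ); set T = 53.2:
t = −τ ln[(T − T_ss)/(T₀ − T_ss)] = −1091.9 · ln(0.13271) = 2205.1 min.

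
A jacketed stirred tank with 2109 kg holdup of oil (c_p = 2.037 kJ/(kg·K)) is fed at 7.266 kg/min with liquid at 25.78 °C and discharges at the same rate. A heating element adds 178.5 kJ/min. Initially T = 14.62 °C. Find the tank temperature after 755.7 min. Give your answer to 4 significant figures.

36.12 °C

M c_p dT/dt = ṁ c_p (T_in − T) + Q̇.
τ = M/ṁ = 290.256 min; T_ss = T_in + Q̇/(ṁ c_p) = 25.78 + 178.5/(7.266·2.037) = 37.8401 °C.
Solution: T(t) = T_ss + (T₀ − T_ss) e^(−t/τ).
T(755.7) = 37.8401 + (-23.2201)·e^(−755.7/290.256) = 37.8401 + (-23.2201)·0.0740093 = 36.1216 °C.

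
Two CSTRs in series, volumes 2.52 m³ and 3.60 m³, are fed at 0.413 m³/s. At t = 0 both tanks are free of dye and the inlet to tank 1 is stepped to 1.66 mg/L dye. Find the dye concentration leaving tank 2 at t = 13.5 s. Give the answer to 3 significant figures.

Each tank obeys Vᵢ dCᵢ/dt = Q(Cᵢ₋₁ − Cᵢ), so τᵢ = Vᵢ/Q.
τ₁ = 2.52/0.413 = 6.1017 s; τ₂ = 3.60/0.413 = 8.7167 s.
Solving the cascade with C₁(0)=C₂(0)=0 gives C₂(t) = C_in[1 − (τ₁ e^(−t/τ₁) − τ₂ e^(−t/τ₂))/(τ₁ − τ₂)].
At t = 13.5: e^(−t/τ₁) = 0.10943, e^(−t/τ₂) = 0.21251.
C₂ = 1.66·[1 − (6.1017·0.10943 − 8.7167·0.21251)/(-2.6150)] = 1.66·0.54695 = 0.90794 mg/L.

0.908 mg/L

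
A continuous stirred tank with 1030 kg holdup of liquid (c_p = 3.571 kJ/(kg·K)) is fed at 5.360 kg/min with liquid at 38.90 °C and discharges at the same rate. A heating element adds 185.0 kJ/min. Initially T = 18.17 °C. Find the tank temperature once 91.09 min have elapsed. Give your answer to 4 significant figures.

29.64 °C

First-law balance (no shaft work): M c_p dT/dt = ṁ c_p (T_in − T) + 185.0.
τ = M/ṁ = 192.164 min; T_ss = T_in + Q̇/(ṁ c_p) = 38.90 + 185.0/(5.360·3.571) = 48.5653 °C.
T approaches T_ss exponentially: T(t) = T_ss + (T₀ − T_ss) e^(−t/τ).
T(91.09) = 48.5653 + (-30.3953)·e^(−91.09/192.164) = 48.5653 + (-30.3953)·0.622494 = 29.6444 °C.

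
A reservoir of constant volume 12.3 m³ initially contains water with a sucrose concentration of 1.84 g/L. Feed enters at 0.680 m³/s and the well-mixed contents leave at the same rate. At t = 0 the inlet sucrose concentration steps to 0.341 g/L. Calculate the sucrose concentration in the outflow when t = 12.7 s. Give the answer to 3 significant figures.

1.08 g/L

Accumulation = in − out for the solute gives V dC/dt = Q(C_in − C).
So dC/dt = (C_in − C)/τ with τ = V/Q = 12.3/0.680 = 18.088 s.
C approaches C_in exponentially: C(t) = C_in + (C₀ − C_in) e^(−t/τ).
C(12.7) = 0.341 + (1.84 − 0.341)·e^(−12.7/18.088) = 0.341 + (1.4990)·0.49554 = 1.0838 g/L.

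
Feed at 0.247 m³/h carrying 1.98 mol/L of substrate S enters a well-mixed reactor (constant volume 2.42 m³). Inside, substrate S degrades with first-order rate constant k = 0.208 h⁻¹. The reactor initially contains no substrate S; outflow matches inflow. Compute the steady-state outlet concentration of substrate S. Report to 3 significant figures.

0.652 mol/L

Species balance: V dC/dt = Q C_in − Q C − k V C.
Steady state (dC/dt = 0): C_ss = Q C_in/(Q + kV) = C_in/(1 + kV/Q).
C_ss = 0.247·1.98/(0.247 + 0.208·2.42) = 0.48906/0.75036 = 0.65177 mol/L.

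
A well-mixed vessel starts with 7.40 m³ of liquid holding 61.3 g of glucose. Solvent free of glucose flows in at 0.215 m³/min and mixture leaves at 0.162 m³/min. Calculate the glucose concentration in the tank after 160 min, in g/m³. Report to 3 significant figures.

Total volume: dV/dt = Q_in − Q_out = 0.053000 m³/min, so V(t) = 7.40 + 0.053000 t and V(160) = 15.880 m³.
Solute balance: dm/dt = 0 − Q_out C = −Q_out m/V(t).
Separate: dm/m = −Q_out dt/V(t) ⇒ ln(m/m₀) = −(Q_out/(Q_in−Q_out)) ln(V/V₀).
m = m₀ (V₀/V)^(Q_out/(Q_in−Q_out)) = 61.3 × (7.40/15.880)^(3.0566) = 5.9406 g.
C = m/V = 5.9406/15.880 = 0.37410 g/m³.

0.374 g/m³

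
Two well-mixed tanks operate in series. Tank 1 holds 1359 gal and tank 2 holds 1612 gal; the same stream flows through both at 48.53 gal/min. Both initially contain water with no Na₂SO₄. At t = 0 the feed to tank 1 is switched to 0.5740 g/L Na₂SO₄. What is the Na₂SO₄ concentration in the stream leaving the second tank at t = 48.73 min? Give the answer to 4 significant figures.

0.2717 g/L

Species balance on tank i: dCᵢ/dt = (Cᵢ₋₁ − Cᵢ)/τᵢ with τᵢ = Vᵢ/Q.
τ₁ = 1359/48.53 = 28.0033 min; τ₂ = 1612/48.53 = 33.2166 min.
Solving the cascade with C₁(0)=C₂(0)=0 gives C₂(t) = C_in[1 − (τ₁ e^(−t/τ₁) − τ₂ e^(−t/τ₂))/(τ₁ − τ₂)].
At t = 48.73: e^(−t/τ₁) = 0.175494, e^(−t/τ₂) = 0.230607.
C₂ = 0.5740·[1 − (28.0033·0.175494 − 33.2166·0.230607)/(-5.21327)] = 0.5740·0.473348 = 0.271702 g/L.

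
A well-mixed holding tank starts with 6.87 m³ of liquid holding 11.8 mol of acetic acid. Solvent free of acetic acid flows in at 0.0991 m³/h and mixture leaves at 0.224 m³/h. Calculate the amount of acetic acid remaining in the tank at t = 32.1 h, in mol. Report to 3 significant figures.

2.45 mol

Let m(t) be the amount of acetic acid. Volume: V(t) = V₀ + (Q_in − Q_out) t = 6.87 − 0.12490 t; V(32.1) = 2.8607 m³.
Solute balance: dm/dt = 0 − Q_out C = −Q_out m/V(t).
Separate: dm/m = −Q_out dt/V(t) ⇒ ln(m/m₀) = −(Q_out/(Q_in−Q_out)) ln(V/V₀).
m = m₀ (V₀/V)^(Q_out/(Q_in−Q_out)) = 11.8 × (6.87/2.8607)^(-1.7934) = 2.4519 mol.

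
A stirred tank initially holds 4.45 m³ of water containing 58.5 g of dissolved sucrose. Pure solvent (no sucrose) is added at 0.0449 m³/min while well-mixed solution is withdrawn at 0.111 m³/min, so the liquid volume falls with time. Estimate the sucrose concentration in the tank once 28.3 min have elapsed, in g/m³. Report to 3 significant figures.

Let m(t) be the amount of sucrose. Volume: V(t) = V₀ + (Q_in − Q_out) t = 4.45 − 0.066100 t; V(28.3) = 2.5794 m³.
Solute balance: dm/dt = 0 − Q_out C = −Q_out m/V(t).
Separate: dm/m = −Q_out dt/V(t) ⇒ ln(m/m₀) = −(Q_out/(Q_in−Q_out)) ln(V/V₀).
m = m₀ (V₀/V)^(Q_out/(Q_in−Q_out)) = 58.5 × (4.45/2.5794)^(-1.6793) = 23.411 g.
C = m/V = 23.411/2.5794 = 9.0764 g/m³.

9.08 g/m³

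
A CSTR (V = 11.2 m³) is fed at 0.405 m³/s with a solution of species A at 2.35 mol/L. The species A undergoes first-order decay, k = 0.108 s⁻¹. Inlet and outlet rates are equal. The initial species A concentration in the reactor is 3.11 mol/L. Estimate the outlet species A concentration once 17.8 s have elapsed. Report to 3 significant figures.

0.783 mol/L

V dC/dt = Q(C_in − C) − k V C.
This is linear with rate a = Q/V + k = 0.14416 s⁻¹.
C_ss = Q C_in/(Q + kV) = 0.58946 mol/L; C(t) = C_ss + (C₀ − C_ss) e^(−a t).
C(17.8) = 0.58946 + (2.5205)·e^(−0.14416·17.8) = 0.58946 + (2.5205)·0.076838 = 0.78314 mol/L.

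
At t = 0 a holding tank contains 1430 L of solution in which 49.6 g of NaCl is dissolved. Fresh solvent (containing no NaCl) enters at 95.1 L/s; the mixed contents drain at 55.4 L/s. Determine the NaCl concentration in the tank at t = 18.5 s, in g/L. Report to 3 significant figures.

Total volume: dV/dt = Q_in − Q_out = 39.700 L/s, so V(t) = 1430 + 39.700 t and V(18.5) = 2164.4 L.
Species balance (pure solvent in): dm/dt = −Q_out · m/V(t).
dm/m = −Q_out dt/(V₀ + 39.700 t); integrating gives ln(m/m₀) = −(Q_out/(Q_in−Q_out)) ln(V/V₀).
m = m₀ (V₀/V)^(Q_out/(Q_in−Q_out)) = 49.6 × (1430/2164.4)^(1.3955) = 27.815 g.
C = m/V = 27.815/2164.4 = 0.012851 g/L.

0.0129 g/L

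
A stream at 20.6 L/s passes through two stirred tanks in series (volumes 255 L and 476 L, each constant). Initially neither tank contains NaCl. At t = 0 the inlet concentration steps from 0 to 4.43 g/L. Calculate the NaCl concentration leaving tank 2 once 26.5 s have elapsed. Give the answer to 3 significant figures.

Each tank obeys Vᵢ dCᵢ/dt = Q(Cᵢ₋₁ − Cᵢ), so τᵢ = Vᵢ/Q.
τ₁ = 255/20.6 = 12.379 s; τ₂ = 476/20.6 = 23.107 s.
Tank 1: C₁ = C_in(1 − e^(−t/τ₁)). Tank 2 (τ₁ ≠ τ₂): C₂ = C_in[1 − (τ₁ e^(−t/τ₁) − τ₂ e^(−t/τ₂))/(τ₁ − τ₂)].
At t = 26.5: e^(−t/τ₁) = 0.11756, e^(−t/τ₂) = 0.31764.
C₂ = 4.43·[1 − (12.379·0.11756 − 23.107·0.31764)/(-10.728)] = 4.43·0.45151 = 2.0002 g/L.

2.00 g/L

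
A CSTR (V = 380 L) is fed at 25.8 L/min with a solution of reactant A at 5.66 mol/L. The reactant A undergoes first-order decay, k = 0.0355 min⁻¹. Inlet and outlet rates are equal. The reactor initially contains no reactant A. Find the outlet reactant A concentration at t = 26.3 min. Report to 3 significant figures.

3.47 mol/L

Species balance: V dC/dt = Q C_in − Q C − k V C.
dC/dt = (Q/V) C_in − (Q/V + k) C; effective rate a = Q/V + k = 0.067895 + 0.0355 = 0.10339 min⁻¹.
C_ss = Q C_in/(Q + kV) = 3.7167 mol/L; C(t) = C_ss + (C₀ − C_ss) e^(−a t).
C(26.3) = 3.7167 + (-3.7167)·e^(−0.10339·26.3) = 3.7167 + (-3.7167)·0.065922 = 3.4717 mol/L.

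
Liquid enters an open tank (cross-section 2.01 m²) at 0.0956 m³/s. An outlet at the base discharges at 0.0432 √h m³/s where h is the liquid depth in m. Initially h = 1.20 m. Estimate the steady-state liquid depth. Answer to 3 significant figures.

4.90 m

Accumulation of liquid (constant cross-section A): A dh/dt = Q_in − 0.0432 √h. At steady state dh/dt = 0:
Q_in = 0.0432 √h_ss ⇒ √h_ss = 0.0956/0.0432 = 2.2130.
h_ss = 2.2130² = 4.8972 m. (Since h₀ = 1.20 m < h_ss, the level will rise toward this value.)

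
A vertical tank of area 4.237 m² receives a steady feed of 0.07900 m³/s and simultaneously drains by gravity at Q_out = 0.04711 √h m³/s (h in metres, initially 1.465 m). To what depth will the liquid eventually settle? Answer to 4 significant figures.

2.812 m

Level balance: A dh/dt = 0.07900 − 0.04711 √h. Setting dh/dt = 0:
Q_in = 0.04711 √h_ss ⇒ √h_ss = 0.07900/0.04711 = 1.67693.
h_ss = 1.67693² = 2.81208 m. (Since h₀ = 1.465 m < h_ss, the level will rise toward this value.)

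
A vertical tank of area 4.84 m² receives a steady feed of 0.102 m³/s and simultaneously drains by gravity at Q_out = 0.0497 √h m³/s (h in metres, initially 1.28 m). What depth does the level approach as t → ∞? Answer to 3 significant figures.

4.21 m

Level balance: A dh/dt = 0.102 − 0.0497 √h. Setting dh/dt = 0:
Q_in = 0.0497 √h_ss ⇒ √h_ss = 0.102/0.0497 = 2.0523.
h_ss = 2.0523² = 4.2120 m. (Since h₀ = 1.28 m < h_ss, the level will rise toward this value.)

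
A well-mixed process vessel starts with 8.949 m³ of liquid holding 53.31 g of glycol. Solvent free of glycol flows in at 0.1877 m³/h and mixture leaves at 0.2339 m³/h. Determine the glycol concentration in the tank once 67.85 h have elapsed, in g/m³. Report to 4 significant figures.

Let m(t) be the amount of glycol. Volume: V(t) = V₀ + (Q_in − Q_out) t = 8.949 − 0.0462000 t; V(67.85) = 5.81433 m³.
Solute balance: dm/dt = 0 − Q_out C = −Q_out m/V(t).
dm/m = −Q_out dt/(V₀ − 0.0462000 t); integrating gives ln(m/m₀) = −(Q_out/(Q_in−Q_out)) ln(V/V₀).
m = m₀ (V₀/V)^(Q_out/(Q_in−Q_out)) = 53.31 × (8.949/5.81433)^(-5.06277) = 6.00730 g.
C = m/V = 6.00730/5.81433 = 1.03319 g/m³.

1.033 g/m³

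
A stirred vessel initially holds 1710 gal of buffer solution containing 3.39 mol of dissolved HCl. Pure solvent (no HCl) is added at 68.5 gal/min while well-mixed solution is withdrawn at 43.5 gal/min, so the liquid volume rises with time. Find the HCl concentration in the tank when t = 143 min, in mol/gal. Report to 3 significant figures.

Total volume: dV/dt = Q_in − Q_out = 25.000 gal/min, so V(t) = 1710 + 25.000 t and V(143) = 5285.0 gal.
Solute balance: dm/dt = 0 − Q_out C = −Q_out m/V(t).
dm/m = −Q_out dt/(V₀ + 25.000 t); integrating gives ln(m/m₀) = −(Q_out/(Q_in−Q_out)) ln(V/V₀).
m = m₀ (V₀/V)^(Q_out/(Q_in−Q_out)) = 3.39 × (1710/5285.0)^(1.7400) = 0.47590 mol.
C = m/V = 0.47590/5285.0 = 9.0047e-05 mol/gal.

9.00e-05 mol/gal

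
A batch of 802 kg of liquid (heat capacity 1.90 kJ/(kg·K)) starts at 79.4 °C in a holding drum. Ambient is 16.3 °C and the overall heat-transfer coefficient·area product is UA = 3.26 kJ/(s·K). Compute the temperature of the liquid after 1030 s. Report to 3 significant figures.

M c_p dT/dt = −UA(T − T_amb).
dT/dt = (T_ss − T)/τ with T_ss = T_amb = 16.300 °C, τ = M c_p/UA = 802·1.90/3.26 = 467.42 s.
Integrating: T(t) = T_ss + (T₀ − T_ss) e^(−t/τ).
T(1030) = 16.300 + (63.100)·0.11041 = 23.267 °C.

23.3 °C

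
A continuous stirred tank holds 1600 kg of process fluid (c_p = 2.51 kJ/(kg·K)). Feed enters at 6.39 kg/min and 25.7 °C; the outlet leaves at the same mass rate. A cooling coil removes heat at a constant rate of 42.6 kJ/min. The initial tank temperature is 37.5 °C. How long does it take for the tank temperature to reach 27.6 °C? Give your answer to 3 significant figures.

M c_p dT/dt = ṁ c_p (T_in − T) − Q̇.
τ = M/ṁ = 250.39 min; T_ss = T_in − Q̇/(ṁ c_p) = 23.044 °C.
T(t) = T_ss + (T₀ − T_ss) e^(−t/τ). Set T = 27.6:
e^(−t/τ) = (27.6 − 23.044)/(37.5 − 23.044) = 0.31517
t = −250.39 · ln(0.31517) = 289.12 min.

289 min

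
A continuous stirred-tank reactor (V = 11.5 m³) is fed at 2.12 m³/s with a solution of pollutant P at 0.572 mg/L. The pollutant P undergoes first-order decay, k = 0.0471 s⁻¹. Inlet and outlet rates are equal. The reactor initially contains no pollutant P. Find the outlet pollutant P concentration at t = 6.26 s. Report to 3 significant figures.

0.349 mg/L

Accumulation = in − out − consumed: V dC/dt = Q C_in − Q C − k V C.
dC/dt = (Q/V) C_in − (Q/V + k) C; effective rate a = Q/V + k = 0.18435 + 0.0471 = 0.23145 s⁻¹.
C_ss = Q C_in/(Q + kV) = 0.45560 mg/L; C(t) = C_ss + (C₀ − C_ss) e^(−a t).
C(6.26) = 0.45560 + (-0.45560)·e^(−0.23145·6.26) = 0.45560 + (-0.45560)·0.23484 = 0.34861 mg/L.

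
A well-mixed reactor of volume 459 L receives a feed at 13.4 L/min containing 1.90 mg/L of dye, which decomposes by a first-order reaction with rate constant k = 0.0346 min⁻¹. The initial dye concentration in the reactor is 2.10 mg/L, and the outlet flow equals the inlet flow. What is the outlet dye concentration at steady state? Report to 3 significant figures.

Species balance: V dC/dt = Q C_in − Q C − k V C.
At steady state: 0 = Q C_in − (Q + kV) C_ss, so C_ss = Q C_in/(Q + kV).
C_ss = 13.4·1.90/(13.4 + 0.0346·459) = 25.460/29.281 = 0.86949 mg/L.

0.869 mg/L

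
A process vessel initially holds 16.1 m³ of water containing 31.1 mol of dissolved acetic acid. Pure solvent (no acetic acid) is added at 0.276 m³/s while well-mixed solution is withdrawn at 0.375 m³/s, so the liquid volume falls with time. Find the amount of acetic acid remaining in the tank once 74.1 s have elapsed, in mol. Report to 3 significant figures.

Let m(t) be the amount of acetic acid. Volume: V(t) = V₀ + (Q_in − Q_out) t = 16.1 − 0.099000 t; V(74.1) = 8.7641 m³.
No acetic acid enters, so dm/dt = −Q_out · (m/V).
dm/m = −Q_out dt/(V₀ − 0.099000 t); integrating gives ln(m/m₀) = −(Q_out/(Q_in−Q_out)) ln(V/V₀).
m = m₀ (V₀/V)^(Q_out/(Q_in−Q_out)) = 31.1 × (16.1/8.7641)^(-3.7879) = 3.1068 mol.

3.11 mol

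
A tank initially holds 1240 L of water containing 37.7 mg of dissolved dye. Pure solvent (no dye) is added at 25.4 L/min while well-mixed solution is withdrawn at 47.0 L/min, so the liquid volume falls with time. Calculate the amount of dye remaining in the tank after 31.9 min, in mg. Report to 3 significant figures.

6.45 mg

Total volume: dV/dt = Q_in − Q_out = -21.600 L/min, so V(t) = 1240 − 21.600 t and V(31.9) = 550.96 L.
Species balance (pure solvent in): dm/dt = −Q_out · m/V(t).
Separate: dm/m = −Q_out dt/V(t) ⇒ ln(m/m₀) = −(Q_out/(Q_in−Q_out)) ln(V/V₀).
m = m₀ (V₀/V)^(Q_out/(Q_in−Q_out)) = 37.7 × (1240/550.96)^(-2.1759) = 6.4530 mg.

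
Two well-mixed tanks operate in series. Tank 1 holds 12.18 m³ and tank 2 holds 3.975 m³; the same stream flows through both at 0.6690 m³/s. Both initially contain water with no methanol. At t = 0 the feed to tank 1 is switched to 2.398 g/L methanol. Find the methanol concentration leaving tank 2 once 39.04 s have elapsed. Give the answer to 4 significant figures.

1.983 g/L

Each tank obeys Vᵢ dCᵢ/dt = Q(Cᵢ₋₁ − Cᵢ), so τᵢ = Vᵢ/Q.
τ₁ = 12.18/0.6690 = 18.2063 s; τ₂ = 3.975/0.6690 = 5.94170 s.
Tank 1: C₁ = C_in(1 − e^(−t/τ₁)). Tank 2 (τ₁ ≠ τ₂): C₂ = C_in[1 − (τ₁ e^(−t/τ₁) − τ₂ e^(−t/τ₂))/(τ₁ − τ₂)].
At t = 39.04: e^(−t/τ₁) = 0.117148, e^(−t/τ₂) = 0.00140109.
C₂ = 2.398·[1 − (18.2063·0.117148 − 5.94170·0.00140109)/(12.2646)] = 2.398·0.826777 = 1.98261 g/L.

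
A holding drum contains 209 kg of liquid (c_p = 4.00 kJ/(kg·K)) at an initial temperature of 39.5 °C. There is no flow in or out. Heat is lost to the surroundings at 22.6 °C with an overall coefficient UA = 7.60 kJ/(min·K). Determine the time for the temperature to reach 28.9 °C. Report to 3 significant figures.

109 min

M c_p dT/dt = −UA(T − T_amb).
τ = M c_p/UA = 110.00 min; T_ss = T_amb = 22.600 °C.
T(t) = T_ss + (T₀ − T_ss)e^(−t/τ); set T = 28.9:
t = −τ ln[(T − T_ss)/(T₀ − T_ss)] = −110.00 · ln(0.37278) = 108.54 min.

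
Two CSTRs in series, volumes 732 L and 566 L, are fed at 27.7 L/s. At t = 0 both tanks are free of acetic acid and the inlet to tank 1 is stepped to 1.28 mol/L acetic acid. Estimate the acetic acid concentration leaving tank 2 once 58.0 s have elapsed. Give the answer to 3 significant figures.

0.907 mol/L

Each tank obeys Vᵢ dCᵢ/dt = Q(Cᵢ₋₁ − Cᵢ), so τᵢ = Vᵢ/Q.
τ₁ = 732/27.7 = 26.426 s; τ₂ = 566/27.7 = 20.433 s.
Tank 1: C₁ = C_in(1 − e^(−t/τ₁)). Tank 2 (τ₁ ≠ τ₂): C₂ = C_in[1 − (τ₁ e^(−t/τ₁) − τ₂ e^(−t/τ₂))/(τ₁ − τ₂)].
At t = 58.0: e^(−t/τ₁) = 0.11138, e^(−t/τ₂) = 0.058512.
C₂ = 1.28·[1 − (26.426·0.11138 − 20.433·0.058512)/(5.9928)] = 1.28·0.70836 = 0.90670 mol/L.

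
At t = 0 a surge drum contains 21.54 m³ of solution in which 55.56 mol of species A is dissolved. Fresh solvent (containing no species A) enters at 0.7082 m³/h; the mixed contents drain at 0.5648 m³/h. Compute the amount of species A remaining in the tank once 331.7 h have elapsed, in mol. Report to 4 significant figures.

Total volume: dV/dt = Q_in − Q_out = 0.143400 m³/h, so V(t) = 21.54 + 0.143400 t and V(331.7) = 69.1058 m³.
Species balance (pure solvent in): dm/dt = −Q_out · m/V(t).
dm/m = −Q_out dt/(V₀ + 0.143400 t); integrating gives ln(m/m₀) = −(Q_out/(Q_in−Q_out)) ln(V/V₀).
m = m₀ (V₀/V)^(Q_out/(Q_in−Q_out)) = 55.56 × (21.54/69.1058)^(3.93863) = 0.563321 mol.

0.5633 mol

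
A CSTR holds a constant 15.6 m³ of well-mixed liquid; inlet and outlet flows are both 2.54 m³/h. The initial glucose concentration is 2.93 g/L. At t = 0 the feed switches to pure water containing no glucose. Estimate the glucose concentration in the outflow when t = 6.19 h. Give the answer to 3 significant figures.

Mass balance on the solute (V constant): V dC/dt = Q(C_in − C).
Rewrite as dC/dt + C/τ = C_in/τ, τ = V/Q = 6.1417 h.
This is linear first-order; C(t) = C_in + (C₀ − C_in) e^(−t/τ).
C(6.19) = 0 + (2.93 − 0)·e^(−6.19/6.1417) = 0 + (2.9300)·0.36500 = 1.0694 g/L.

1.07 g/L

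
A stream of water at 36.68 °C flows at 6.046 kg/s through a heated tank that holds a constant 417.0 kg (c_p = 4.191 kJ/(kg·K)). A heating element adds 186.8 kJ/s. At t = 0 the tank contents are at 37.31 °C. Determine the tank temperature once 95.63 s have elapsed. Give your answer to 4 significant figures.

Energy balance: M c_p dT/dt = ṁ c_p (T_in − T) + 186.8.
Rearrange: dT/dt = (T_ss − T)/τ with τ = M/ṁ = 68.9712 s and T_ss = T_in + Q̇/(ṁ c_p) = 44.0521 °C.
T approaches T_ss exponentially: T(t) = T_ss + (T₀ − T_ss) e^(−t/τ).
T(95.63) = 44.0521 + (-6.74210)·e^(−95.63/68.9712) = 44.0521 + (-6.74210)·0.249944 = 42.3670 °C.

42.37 °C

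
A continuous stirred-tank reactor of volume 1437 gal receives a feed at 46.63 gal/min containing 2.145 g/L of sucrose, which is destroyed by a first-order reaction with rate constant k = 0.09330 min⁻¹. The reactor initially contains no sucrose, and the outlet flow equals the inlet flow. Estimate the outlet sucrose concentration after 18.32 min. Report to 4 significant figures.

0.4982 g/L

Accumulation = in − out − consumed: V dC/dt = Q C_in − Q C − k V C.
This is linear with rate a = Q/V + k = 0.125750 min⁻¹.
C_ss = Q C_in/(Q + kV) = 0.553515 g/L; C(t) = C_ss + (C₀ − C_ss) e^(−a t).
C(18.32) = 0.553515 + (-0.553515)·e^(−0.125750·18.32) = 0.553515 + (-0.553515)·0.0998854 = 0.498227 g/L.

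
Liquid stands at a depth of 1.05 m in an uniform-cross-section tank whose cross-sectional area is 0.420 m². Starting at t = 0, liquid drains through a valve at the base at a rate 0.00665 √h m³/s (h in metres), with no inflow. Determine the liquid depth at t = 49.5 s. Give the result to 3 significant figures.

With no inflow, A dh/dt = −0.00665 √h.
∫ h^(−1/2) dh = −(0.00665/A) ∫ dt, giving 2√h = 2√h₀ − (0.00665/A) t.
√h = √1.05 − 0.00665·49.5/(2·0.420) = 1.0247 − 0.39188 = 0.63282.
h = 0.63282² = 0.40046 m.

0.400 m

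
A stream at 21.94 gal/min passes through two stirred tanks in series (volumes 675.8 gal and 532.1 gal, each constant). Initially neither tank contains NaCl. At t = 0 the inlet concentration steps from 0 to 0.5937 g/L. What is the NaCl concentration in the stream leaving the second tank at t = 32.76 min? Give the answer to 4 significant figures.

Each tank obeys Vᵢ dCᵢ/dt = Q(Cᵢ₋₁ − Cᵢ), so τᵢ = Vᵢ/Q.
τ₁ = 675.8/21.94 = 30.8022 min; τ₂ = 532.1/21.94 = 24.2525 min.
Tank 1: C₁ = C_in(1 − e^(−t/τ₁)). Tank 2 (τ₁ ≠ τ₂): C₂ = C_in[1 − (τ₁ e^(−t/τ₁) − τ₂ e^(−t/τ₂))/(τ₁ − τ₂)].
At t = 32.76: e^(−t/τ₁) = 0.345224, e^(−t/τ₂) = 0.259036.
C₂ = 0.5937·[1 − (30.8022·0.345224 − 24.2525·0.259036)/(6.54968)] = 0.5937·0.335633 = 0.199265 g/L.

0.1993 g/L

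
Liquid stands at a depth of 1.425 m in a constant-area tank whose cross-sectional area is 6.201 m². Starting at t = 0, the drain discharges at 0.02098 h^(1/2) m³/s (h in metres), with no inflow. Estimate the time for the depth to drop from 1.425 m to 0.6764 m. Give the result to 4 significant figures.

A dh/dt = −Q_out = −0.02098 √h.
This is separable: 2 d(√h)/dt = −0.02098/A, so √h = √h₀ − (0.02098/(2A)) t.
t = 2A(√h₀ − √h)/0.02098 = 2·6.201·(√1.425 − √0.6764)/0.02098
  = 12.4020 × (1.19373 − 0.822435) / 0.02098 = 219.487 s.

219.5 s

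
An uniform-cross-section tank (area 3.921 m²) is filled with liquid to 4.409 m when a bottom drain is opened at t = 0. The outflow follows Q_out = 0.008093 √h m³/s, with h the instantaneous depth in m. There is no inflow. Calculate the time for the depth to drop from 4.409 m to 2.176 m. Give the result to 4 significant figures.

605.3 s

Unsteady balance on liquid volume: A dh/dt = −0.008093 √h.
This is separable: 2 d(√h)/dt = −0.008093/A, so √h = √h₀ − (0.008093/(2A)) t.
t = 2A(√h₀ − √h)/0.008093 = 2·3.921·(√4.409 − √2.176)/0.008093
  = 7.84200 × (2.09976 − 1.47513) / 0.008093 = 605.262 s.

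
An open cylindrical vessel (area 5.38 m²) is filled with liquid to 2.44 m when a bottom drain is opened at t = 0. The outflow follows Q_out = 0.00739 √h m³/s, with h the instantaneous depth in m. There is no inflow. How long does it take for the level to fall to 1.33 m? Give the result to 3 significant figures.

A dh/dt = −Q_out = −0.00739 √h.
Separate and integrate: 2(√h − √h₀) = −(0.00739/A) t.
t = 2A(√h₀ − √h)/0.00739 = 2·5.38·(√2.44 − √1.33)/0.00739
  = 10.760 × (1.5620 − 1.1533) / 0.00739 = 595.21 s.

595 s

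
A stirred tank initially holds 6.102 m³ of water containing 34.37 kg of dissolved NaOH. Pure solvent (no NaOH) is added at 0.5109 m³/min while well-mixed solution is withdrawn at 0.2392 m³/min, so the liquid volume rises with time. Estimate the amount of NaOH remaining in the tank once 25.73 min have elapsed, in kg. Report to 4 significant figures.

17.55 kg

Total volume: dV/dt = Q_in − Q_out = 0.271700 m³/min, so V(t) = 6.102 + 0.271700 t and V(25.73) = 13.0928 m³.
Solute balance: dm/dt = 0 − Q_out C = −Q_out m/V(t).
Separate: dm/m = −Q_out dt/V(t) ⇒ ln(m/m₀) = −(Q_out/(Q_in−Q_out)) ln(V/V₀).
m = m₀ (V₀/V)^(Q_out/(Q_in−Q_out)) = 34.37 × (6.102/13.0928)^(0.880383) = 17.5500 kg.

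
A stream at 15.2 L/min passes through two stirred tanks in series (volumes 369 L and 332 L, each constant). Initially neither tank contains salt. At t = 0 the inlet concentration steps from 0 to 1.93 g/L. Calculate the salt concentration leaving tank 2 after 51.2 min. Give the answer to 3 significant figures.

1.26 g/L

Each tank obeys Vᵢ dCᵢ/dt = Q(Cᵢ₋₁ − Cᵢ), so τᵢ = Vᵢ/Q.
τ₁ = 369/15.2 = 24.276 min; τ₂ = 332/15.2 = 21.842 min.
Tank 1: C₁ = C_in(1 − e^(−t/τ₁)). Tank 2 (τ₁ ≠ τ₂): C₂ = C_in[1 − (τ₁ e^(−t/τ₁) − τ₂ e^(−t/τ₂))/(τ₁ − τ₂)].
At t = 51.2: e^(−t/τ₁) = 0.12135, e^(−t/τ₂) = 0.095934.
C₂ = 1.93·[1 − (24.276·0.12135 − 21.842·0.095934)/(2.4342)] = 1.93·0.65056 = 1.2556 g/L.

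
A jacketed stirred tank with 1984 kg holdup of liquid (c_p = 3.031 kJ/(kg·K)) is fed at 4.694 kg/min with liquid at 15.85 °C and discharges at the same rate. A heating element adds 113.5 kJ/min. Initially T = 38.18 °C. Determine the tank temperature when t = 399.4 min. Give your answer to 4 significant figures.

29.41 °C

Unsteady energy balance on the tank contents: M c_p dT/dt = ṁ c_p (T_in − T) + 113.5.
Rearrange: dT/dt = (T_ss − T)/τ with τ = M/ṁ = 422.667 min and T_ss = T_in + Q̇/(ṁ c_p) = 23.8275 °C.
This is linear first-order; T(t) = T_ss + (T₀ − T_ss) e^(−t/τ).
T(399.4) = 23.8275 + (14.3525)·e^(−399.4/422.667) = 23.8275 + (14.3525)·0.388698 = 29.4063 °C.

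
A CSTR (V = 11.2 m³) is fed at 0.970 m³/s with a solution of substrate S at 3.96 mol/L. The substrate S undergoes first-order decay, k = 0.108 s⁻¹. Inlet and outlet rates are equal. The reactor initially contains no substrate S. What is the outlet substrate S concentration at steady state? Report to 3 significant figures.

Accumulation = in − out − consumed: V dC/dt = Q C_in − Q C − k V C.
Steady state (dC/dt = 0): C_ss = Q C_in/(Q + kV) = C_in/(1 + kV/Q).
C_ss = 0.970·3.96/(0.970 + 0.108·11.2) = 3.8412/2.1796 = 1.7623 mol/L.

1.76 mol/L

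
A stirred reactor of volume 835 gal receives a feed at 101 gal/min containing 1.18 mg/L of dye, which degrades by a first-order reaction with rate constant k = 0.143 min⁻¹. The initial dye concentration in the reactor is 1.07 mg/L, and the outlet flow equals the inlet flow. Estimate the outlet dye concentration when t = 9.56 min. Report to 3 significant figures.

V dC/dt = Q(C_in − C) − k V C.
dC/dt = (Q/V) C_in − (Q/V + k) C; effective rate a = Q/V + k = 0.12096 + 0.143 = 0.26396 min⁻¹.
C_ss = Q C_in/(Q + kV) = 0.54073 mg/L; C(t) = C_ss + (C₀ − C_ss) e^(−a t).
C(9.56) = 0.54073 + (0.52927)·e^(−0.26396·9.56) = 0.54073 + (0.52927)·0.080183 = 0.58317 mg/L.

0.583 mg/L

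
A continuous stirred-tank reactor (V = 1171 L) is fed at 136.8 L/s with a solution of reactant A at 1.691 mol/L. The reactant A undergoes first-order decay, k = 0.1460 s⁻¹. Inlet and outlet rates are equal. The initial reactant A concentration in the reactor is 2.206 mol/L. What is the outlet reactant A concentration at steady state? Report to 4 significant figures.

V dC/dt = Q(C_in − C) − k V C.
At steady state: 0 = Q C_in − (Q + kV) C_ss, so C_ss = Q C_in/(Q + kV).
C_ss = 136.8·1.691/(136.8 + 0.1460·1171) = 231.329/307.766 = 0.751639 mol/L.

0.7516 mol/L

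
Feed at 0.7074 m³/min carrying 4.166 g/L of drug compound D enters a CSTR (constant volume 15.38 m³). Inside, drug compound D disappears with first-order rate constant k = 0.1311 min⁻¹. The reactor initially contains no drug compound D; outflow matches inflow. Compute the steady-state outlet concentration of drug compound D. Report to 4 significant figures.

1.082 g/L

V dC/dt = Q(C_in − C) − k V C.
At steady state: 0 = Q C_in − (Q + kV) C_ss, so C_ss = Q C_in/(Q + kV).
C_ss = 0.7074·4.166/(0.7074 + 0.1311·15.38) = 2.94703/2.72372 = 1.08199 g/L.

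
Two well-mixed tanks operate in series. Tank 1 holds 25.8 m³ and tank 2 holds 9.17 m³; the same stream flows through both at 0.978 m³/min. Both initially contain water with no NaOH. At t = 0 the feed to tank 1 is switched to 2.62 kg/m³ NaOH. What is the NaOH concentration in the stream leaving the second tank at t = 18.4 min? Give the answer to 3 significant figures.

Time constants: τᵢ = Vᵢ/Q for each well-mixed tank.
τ₁ = 25.8/0.978 = 26.380 min; τ₂ = 9.17/0.978 = 9.3763 min.
Solving the cascade with C₁(0)=C₂(0)=0 gives C₂(t) = C_in[1 − (τ₁ e^(−t/τ₁) − τ₂ e^(−t/τ₂))/(τ₁ − τ₂)].
At t = 18.4: e^(−t/τ₁) = 0.49783, e^(−t/τ₂) = 0.14052.
C₂ = 2.62·[1 − (26.380·0.49783 − 9.3763·0.14052)/(17.004)] = 2.62·0.30514 = 0.79946 kg/m³.

0.799 kg/m³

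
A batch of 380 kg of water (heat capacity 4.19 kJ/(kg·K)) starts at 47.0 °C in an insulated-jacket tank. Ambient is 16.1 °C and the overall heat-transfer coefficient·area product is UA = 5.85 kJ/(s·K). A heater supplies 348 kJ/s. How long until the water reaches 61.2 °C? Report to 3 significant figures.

187 s

Lumped-capacitance energy balance: M c_p dT/dt = UA(T_amb − T) + Q̇.
τ = M c_p/UA = 272.17 s; T_ss = T_amb + Q̇/UA = 16.1 + 348/5.85 = 75.587 °C.
T(t) = T_ss + (T₀ − T_ss)e^(−t/τ); set T = 61.2:
t = −τ ln[(T − T_ss)/(T₀ − T_ss)] = −272.17 · ln(0.50327) = 186.88 s.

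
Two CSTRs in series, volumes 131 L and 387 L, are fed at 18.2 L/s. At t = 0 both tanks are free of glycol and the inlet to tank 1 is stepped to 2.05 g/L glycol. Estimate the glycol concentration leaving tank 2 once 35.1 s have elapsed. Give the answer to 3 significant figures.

Time constants: τᵢ = Vᵢ/Q for each well-mixed tank.
τ₁ = 131/18.2 = 7.1978 s; τ₂ = 387/18.2 = 21.264 s.
Tank 1: C₁ = C_in(1 − e^(−t/τ₁)). Tank 2 (τ₁ ≠ τ₂): C₂ = C_in[1 − (τ₁ e^(−t/τ₁) − τ₂ e^(−t/τ₂))/(τ₁ − τ₂)].
At t = 35.1: e^(−t/τ₁) = 0.0076237, e^(−t/τ₂) = 0.19192.
C₂ = 2.05·[1 − (7.1978·0.0076237 − 21.264·0.19192)/(-14.066)] = 2.05·0.71378 = 1.4632 g/L.

1.46 g/L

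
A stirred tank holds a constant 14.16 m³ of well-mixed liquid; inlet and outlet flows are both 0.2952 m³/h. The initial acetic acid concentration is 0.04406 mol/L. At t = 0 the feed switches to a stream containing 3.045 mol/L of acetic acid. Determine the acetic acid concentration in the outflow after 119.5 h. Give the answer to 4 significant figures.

Mass balance on the solute (V constant): V dC/dt = Q(C_in − C).
Rewrite as dC/dt + C/τ = C_in/τ, τ = V/Q = 47.9675 h.
Integrating: C(t) = C_in + (C₀ − C_in) e^(−t/τ).
C(119.5) = 3.045 + (0.04406 − 3.045)·e^(−119.5/47.9675) = 3.045 + (-3.00094)·0.0828046 = 2.79651 mol/L.

2.797 mol/L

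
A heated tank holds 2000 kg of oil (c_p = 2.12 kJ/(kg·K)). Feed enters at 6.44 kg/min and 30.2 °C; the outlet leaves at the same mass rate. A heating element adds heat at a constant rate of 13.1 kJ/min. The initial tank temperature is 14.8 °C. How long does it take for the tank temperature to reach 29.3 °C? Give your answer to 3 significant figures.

M c_p dT/dt = ṁ c_p (T_in − T) + Q̇.
τ = M/ṁ = 310.56 min; T_ss = T_in + Q̇/(ṁ c_p) = 31.160 °C.
T(t) = T_ss + (T₀ − T_ss) e^(−t/τ). Set T = 29.3:
e^(−t/τ) = (29.3 − 31.160)/(14.8 − 31.160) = 0.11367
t = −310.56 · ln(0.11367) = 675.31 min.

675 min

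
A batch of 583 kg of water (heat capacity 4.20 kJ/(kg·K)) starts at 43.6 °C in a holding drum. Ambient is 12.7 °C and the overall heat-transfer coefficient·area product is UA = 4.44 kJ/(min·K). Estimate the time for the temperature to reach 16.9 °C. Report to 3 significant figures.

1100 min

M c_p dT/dt = −UA(T − T_amb).
τ = M c_p/UA = 551.49 min; T_ss = T_amb = 12.700 °C.
T(t) = T_ss + (T₀ − T_ss)e^(−t/τ); set T = 16.9:
t = −τ ln[(T − T_ss)/(T₀ − T_ss)] = −551.49 · ln(0.13592) = 1100.6 min.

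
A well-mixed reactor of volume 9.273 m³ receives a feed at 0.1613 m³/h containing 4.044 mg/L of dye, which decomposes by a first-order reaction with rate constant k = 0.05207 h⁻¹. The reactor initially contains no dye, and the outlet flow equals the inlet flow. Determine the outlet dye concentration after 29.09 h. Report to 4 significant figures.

0.8784 mg/L

V dC/dt = Q(C_in − C) − k V C.
dC/dt = (Q/V) C_in − (Q/V + k) C; effective rate a = Q/V + k = 0.0173946 + 0.05207 = 0.0694646 h⁻¹.
C_ss = Q C_in/(Q + kV) = 1.01266 mg/L; C(t) = C_ss + (C₀ − C_ss) e^(−a t).
C(29.09) = 1.01266 + (-1.01266)·e^(−0.0694646·29.09) = 1.01266 + (-1.01266)·0.132559 = 0.878419 mg/L.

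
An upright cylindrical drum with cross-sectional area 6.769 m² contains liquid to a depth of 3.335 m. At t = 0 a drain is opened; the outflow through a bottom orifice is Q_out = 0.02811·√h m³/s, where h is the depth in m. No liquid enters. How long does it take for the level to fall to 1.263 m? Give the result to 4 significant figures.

With no inflow, A dh/dt = −0.02811 √h.
∫ h^(−1/2) dh = −(0.02811/A) ∫ dt, giving 2√h = 2√h₀ − (0.02811/A) t.
t = 2A(√h₀ − √h)/0.02811 = 2·6.769·(√3.335 − √1.263)/0.02811
  = 13.5380 × (1.82620 − 1.12383) / 0.02811 = 338.265 s.

338.3 s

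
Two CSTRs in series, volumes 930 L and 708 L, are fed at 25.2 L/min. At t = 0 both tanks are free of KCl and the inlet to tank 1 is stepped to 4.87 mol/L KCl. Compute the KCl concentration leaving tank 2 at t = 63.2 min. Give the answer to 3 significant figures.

Each tank obeys Vᵢ dCᵢ/dt = Q(Cᵢ₋₁ − Cᵢ), so τᵢ = Vᵢ/Q.
τ₁ = 930/25.2 = 36.905 min; τ₂ = 708/25.2 = 28.095 min.
Tank 1: C₁ = C_in(1 − e^(−t/τ₁)). Tank 2 (τ₁ ≠ τ₂): C₂ = C_in[1 − (τ₁ e^(−t/τ₁) − τ₂ e^(−t/τ₂))/(τ₁ − τ₂)].
At t = 63.2: e^(−t/τ₁) = 0.18041, e^(−t/τ₂) = 0.10545.
C₂ = 4.87·[1 − (36.905·0.18041 − 28.095·0.10545)/(8.8095)] = 4.87·0.58053 = 2.8272 mol/L.

2.83 mol/L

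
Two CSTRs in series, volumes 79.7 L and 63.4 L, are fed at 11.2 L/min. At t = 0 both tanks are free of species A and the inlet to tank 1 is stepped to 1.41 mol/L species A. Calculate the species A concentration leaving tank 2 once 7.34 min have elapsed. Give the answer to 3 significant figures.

0.452 mol/L

Species balance on tank i: dCᵢ/dt = (Cᵢ₋₁ − Cᵢ)/τᵢ with τᵢ = Vᵢ/Q.
τ₁ = 79.7/11.2 = 7.1161 min; τ₂ = 63.4/11.2 = 5.6607 min.
Tank 1: C₁ = C_in(1 − e^(−t/τ₁)). Tank 2 (τ₁ ≠ τ₂): C₂ = C_in[1 − (τ₁ e^(−t/τ₁) − τ₂ e^(−t/τ₂))/(τ₁ − τ₂)].
At t = 7.34: e^(−t/τ₁) = 0.35648, e^(−t/τ₂) = 0.27344.
C₂ = 1.41·[1 − (7.1161·0.35648 − 5.6607·0.27344)/(1.4554)] = 1.41·0.32053 = 0.45195 mol/L.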